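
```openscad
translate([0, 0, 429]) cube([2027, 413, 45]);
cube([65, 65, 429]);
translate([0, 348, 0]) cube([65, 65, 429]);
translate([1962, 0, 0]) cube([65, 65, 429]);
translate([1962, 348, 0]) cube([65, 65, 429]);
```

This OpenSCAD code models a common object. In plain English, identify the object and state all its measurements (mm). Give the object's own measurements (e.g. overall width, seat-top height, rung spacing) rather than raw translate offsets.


A long wooden bench with a 2027 mm (x) × 413 mm (y) seat, 45 mm thick, its top surface 474 mm above the floor. Four 65 mm square legs at the seat corners, flush with the edges, run from z = 0 to the seat underside.


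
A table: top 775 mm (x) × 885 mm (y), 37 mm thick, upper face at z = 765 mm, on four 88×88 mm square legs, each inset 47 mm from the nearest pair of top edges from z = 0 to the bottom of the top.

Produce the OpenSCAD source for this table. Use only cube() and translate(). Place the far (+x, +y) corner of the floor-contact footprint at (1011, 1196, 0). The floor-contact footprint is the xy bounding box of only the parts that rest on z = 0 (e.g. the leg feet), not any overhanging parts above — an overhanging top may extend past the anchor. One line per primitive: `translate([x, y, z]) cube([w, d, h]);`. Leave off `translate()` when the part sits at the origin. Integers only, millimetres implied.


// leg_h = 765 - 37 = 728
translate([283, 358, 728]) cube([775, 885, 37]);
translate([330, 405, 0]) cube([88, 88, 728]);
translate([923, 405, 0]) cube([88, 88, 728]);
translate([330, 1108, 0]) cube([88, 88, 728]);
translate([923, 1108, 0]) cube([88, 88, 728]);


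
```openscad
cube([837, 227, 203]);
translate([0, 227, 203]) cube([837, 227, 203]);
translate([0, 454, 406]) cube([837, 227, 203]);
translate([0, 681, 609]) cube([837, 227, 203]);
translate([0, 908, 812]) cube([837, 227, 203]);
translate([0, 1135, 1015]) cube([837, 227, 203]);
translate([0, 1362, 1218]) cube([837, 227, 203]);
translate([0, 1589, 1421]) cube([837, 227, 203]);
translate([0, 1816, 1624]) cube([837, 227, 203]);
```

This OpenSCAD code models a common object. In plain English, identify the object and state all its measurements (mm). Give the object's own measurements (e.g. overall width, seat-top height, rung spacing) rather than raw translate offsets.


A straight staircase of 9 solid steps. Each step is 837 mm wide (x), 227 mm deep (y, the going) and 203 mm tall (the rise). The first step rests on the floor; each subsequent step sits one going further in +y and one rise higher in +z, directly behind and above the previous step with no overlap.


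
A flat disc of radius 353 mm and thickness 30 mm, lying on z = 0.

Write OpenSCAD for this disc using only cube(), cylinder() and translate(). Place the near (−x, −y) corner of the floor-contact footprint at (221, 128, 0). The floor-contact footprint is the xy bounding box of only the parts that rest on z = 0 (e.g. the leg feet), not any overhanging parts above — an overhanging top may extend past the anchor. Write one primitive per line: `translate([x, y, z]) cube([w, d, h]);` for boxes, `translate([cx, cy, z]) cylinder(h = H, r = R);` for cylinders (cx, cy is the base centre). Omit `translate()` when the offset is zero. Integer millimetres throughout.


translate([574, 481, 0]) cylinder(h = 30, r = 353);


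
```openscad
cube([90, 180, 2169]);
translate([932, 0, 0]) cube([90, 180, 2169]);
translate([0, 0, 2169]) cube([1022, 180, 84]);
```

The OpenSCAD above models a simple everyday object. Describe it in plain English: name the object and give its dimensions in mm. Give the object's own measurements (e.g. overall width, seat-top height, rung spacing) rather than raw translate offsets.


A door frame. The clear opening is 842 mm wide and 2169 mm high. Two 90 mm wide jambs, 180 mm deep, stand either side of the opening from the floor to the top of the opening. A 84 mm thick head sits across the top of both jambs, spanning the full outside width of the frame.


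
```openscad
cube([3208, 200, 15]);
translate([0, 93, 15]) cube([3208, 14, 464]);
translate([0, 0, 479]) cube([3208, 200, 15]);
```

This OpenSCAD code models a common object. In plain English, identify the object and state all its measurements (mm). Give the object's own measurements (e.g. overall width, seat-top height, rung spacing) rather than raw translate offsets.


An I-beam lying along x, 3208 mm long. Overall section height 494 mm. Two flanges 200 mm wide (y) and 15 mm thick, one on the floor and one at the top; a web 14 mm thick runs between them, centred on the flange width.


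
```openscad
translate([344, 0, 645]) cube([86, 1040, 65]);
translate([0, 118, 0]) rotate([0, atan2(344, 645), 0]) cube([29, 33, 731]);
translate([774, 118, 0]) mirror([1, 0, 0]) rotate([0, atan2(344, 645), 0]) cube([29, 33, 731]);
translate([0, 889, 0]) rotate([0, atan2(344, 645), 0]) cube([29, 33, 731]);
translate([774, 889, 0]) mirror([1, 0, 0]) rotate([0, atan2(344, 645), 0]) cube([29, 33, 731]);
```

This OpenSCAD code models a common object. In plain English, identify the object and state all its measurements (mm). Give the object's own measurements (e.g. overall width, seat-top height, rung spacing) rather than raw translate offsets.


A sawhorse. A 86×1040×65 mm beam (x, y, z) sits on two A-frame leg pairs. Each pair is two raked legs of 29×33 mm section (33 mm along y) splaying symmetrically in x. Each leg rises 645 mm vertically over 344 mm of horizontal reach and is 731 mm long along its own axis. Every leg's outer bottom edge rests on the floor and its outer top edge meets a bottom edge of the beam — the left legs (tilting toward +x) meet the beam's −x bottom edge, the right legs (their mirror images, tilting toward −x) meet its +x bottom edge — so the leg tops tuck under the beam, the beam's underside is 645 mm above the floor, and the feet are 774 mm apart outside-to-outside with the beam centred between them. The two leg pairs are set in 118 mm from either end of the beam.


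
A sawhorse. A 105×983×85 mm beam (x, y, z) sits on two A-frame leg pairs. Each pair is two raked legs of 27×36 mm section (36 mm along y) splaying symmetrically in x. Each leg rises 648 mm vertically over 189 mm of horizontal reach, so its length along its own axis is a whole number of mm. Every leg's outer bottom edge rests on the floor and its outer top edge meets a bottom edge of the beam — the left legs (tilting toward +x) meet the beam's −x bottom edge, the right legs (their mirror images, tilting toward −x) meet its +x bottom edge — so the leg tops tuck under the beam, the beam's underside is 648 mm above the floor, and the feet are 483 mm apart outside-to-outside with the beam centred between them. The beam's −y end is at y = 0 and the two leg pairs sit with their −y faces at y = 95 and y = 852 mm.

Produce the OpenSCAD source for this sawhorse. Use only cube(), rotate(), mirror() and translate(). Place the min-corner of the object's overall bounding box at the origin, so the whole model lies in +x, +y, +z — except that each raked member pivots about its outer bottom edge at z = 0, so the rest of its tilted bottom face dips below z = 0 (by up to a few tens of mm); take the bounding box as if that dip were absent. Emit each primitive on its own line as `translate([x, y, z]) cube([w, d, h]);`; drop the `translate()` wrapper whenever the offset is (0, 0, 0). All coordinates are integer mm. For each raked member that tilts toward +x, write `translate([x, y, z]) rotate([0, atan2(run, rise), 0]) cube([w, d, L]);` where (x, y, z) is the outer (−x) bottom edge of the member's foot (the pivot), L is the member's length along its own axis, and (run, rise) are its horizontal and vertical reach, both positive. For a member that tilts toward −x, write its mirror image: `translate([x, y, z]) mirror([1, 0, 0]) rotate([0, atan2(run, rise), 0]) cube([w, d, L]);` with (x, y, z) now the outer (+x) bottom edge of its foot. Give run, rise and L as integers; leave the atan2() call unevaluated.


translate([189, 0, 648]) cube([105, 983, 85]);
translate([0, 95, 0]) rotate([0, atan2(189, 648), 0]) cube([27, 36, 675]);
translate([483, 95, 0]) mirror([1, 0, 0]) rotate([0, atan2(189, 648), 0]) cube([27, 36, 675]);
translate([0, 852, 0]) rotate([0, atan2(189, 648), 0]) cube([27, 36, 675]);
translate([483, 852, 0]) mirror([1, 0, 0]) rotate([0, atan2(189, 648), 0]) cube([27, 36, 675]);


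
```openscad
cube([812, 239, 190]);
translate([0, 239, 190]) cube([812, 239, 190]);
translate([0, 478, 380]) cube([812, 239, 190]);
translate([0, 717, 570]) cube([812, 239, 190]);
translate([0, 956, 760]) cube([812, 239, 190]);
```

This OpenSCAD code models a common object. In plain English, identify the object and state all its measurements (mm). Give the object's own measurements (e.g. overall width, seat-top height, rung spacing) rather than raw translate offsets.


A straight staircase of 5 solid steps. Each step is 812 mm wide (x), 239 mm deep (y, the going) and 190 mm tall (the rise). The first step rests on the floor; each subsequent step sits one going further in +y and one rise higher in +z, directly behind and above the previous step with no overlap.


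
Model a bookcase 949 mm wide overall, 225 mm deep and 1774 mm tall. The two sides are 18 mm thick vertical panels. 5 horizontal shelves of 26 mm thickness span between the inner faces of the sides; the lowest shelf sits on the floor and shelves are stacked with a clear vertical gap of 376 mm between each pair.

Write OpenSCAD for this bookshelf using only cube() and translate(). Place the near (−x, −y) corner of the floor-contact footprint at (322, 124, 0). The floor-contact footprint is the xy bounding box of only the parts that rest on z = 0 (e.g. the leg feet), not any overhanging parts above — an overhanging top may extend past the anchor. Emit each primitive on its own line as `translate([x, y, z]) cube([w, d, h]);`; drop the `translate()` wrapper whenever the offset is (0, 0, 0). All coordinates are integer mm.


translate([322, 124, 0]) cube([18, 225, 1774]);
translate([1253, 124, 0]) cube([18, 225, 1774]);
translate([340, 124, 0]) cube([913, 225, 26]);
translate([340, 124, 402]) cube([913, 225, 26]);
translate([340, 124, 804]) cube([913, 225, 26]);
translate([340, 124, 1206]) cube([913, 225, 26]);
translate([340, 124, 1608]) cube([913, 225, 26]);


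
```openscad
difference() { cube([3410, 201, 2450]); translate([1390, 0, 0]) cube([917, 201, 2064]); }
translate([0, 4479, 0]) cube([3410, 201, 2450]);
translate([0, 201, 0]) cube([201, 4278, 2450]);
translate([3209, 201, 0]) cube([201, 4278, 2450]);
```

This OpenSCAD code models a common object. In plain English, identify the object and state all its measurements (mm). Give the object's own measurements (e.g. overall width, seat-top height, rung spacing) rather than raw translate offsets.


A single room: four walls, each 2450 mm tall and 201 mm thick, enclosing an outside footprint 3410×4680 mm (x × y), no floor or roof. The front and back walls (−y and +y sides) run the full x-width; the side walls fit between their inner faces. A door opening 917 mm wide and 2064 mm tall is cut through the front wall from the floor up, its −x edge 1390 mm from the wall's −x end.


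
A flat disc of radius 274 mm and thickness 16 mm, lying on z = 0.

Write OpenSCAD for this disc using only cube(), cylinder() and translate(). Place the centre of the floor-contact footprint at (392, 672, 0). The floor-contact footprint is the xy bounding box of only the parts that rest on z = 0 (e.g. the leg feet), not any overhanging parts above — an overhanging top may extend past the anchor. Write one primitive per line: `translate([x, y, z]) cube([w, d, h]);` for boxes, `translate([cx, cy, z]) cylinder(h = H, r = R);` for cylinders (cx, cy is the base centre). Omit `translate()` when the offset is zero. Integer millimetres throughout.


translate([392, 672, 0]) cylinder(h = 16, r = 274);


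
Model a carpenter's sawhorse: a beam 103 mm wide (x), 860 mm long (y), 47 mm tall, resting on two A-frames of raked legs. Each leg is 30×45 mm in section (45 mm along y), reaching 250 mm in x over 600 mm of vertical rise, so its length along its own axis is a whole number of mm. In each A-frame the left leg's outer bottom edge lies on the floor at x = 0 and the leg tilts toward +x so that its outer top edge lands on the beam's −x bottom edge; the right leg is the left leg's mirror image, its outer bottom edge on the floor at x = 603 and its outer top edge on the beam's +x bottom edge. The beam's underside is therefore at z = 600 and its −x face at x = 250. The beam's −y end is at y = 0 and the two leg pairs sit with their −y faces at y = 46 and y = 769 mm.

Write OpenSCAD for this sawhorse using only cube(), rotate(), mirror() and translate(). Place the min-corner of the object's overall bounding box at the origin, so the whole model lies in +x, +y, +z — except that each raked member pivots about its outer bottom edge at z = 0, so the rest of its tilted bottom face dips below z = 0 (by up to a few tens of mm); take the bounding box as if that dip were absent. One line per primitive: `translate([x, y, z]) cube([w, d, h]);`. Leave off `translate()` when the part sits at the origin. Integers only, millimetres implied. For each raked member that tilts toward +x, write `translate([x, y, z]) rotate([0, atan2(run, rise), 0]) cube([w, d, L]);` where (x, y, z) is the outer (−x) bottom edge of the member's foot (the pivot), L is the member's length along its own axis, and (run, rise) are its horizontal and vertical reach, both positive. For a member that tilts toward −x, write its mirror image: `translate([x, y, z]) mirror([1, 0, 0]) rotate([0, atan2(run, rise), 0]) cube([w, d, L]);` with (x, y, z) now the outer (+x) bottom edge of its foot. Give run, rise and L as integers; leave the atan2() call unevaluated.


// leg length = √(250² + 600²) = 650
// right-leg outer foot x = 2·250 + 103 = 603
// beam min-corner = (250, 0, 600)
translate([250, 0, 600]) cube([103, 860, 47]);
translate([0, 46, 0]) rotate([0, atan2(250, 600), 0]) cube([30, 45, 650]);
translate([603, 46, 0]) mirror([1, 0, 0]) rotate([0, atan2(250, 600), 0]) cube([30, 45, 650]);
translate([0, 769, 0]) rotate([0, atan2(250, 600), 0]) cube([30, 45, 650]);
translate([603, 769, 0]) mirror([1, 0, 0]) rotate([0, atan2(250, 600), 0]) cube([30, 45, 650]);


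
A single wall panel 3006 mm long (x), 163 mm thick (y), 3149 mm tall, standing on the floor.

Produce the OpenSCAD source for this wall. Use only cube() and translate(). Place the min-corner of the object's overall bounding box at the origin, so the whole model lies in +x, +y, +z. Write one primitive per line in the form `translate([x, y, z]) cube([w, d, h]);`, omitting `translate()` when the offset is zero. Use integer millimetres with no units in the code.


cube([3006, 163, 3149]);


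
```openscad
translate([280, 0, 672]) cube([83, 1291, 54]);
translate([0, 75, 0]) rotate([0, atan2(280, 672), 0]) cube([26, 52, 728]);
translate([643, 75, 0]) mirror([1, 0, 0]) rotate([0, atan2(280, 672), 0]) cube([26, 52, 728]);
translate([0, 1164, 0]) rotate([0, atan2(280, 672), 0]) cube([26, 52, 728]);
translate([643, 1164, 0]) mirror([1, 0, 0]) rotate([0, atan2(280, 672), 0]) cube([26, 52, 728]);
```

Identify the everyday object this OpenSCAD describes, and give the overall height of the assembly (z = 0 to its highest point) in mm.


A sawhorse. The overall height is 726 mm.

A beam across two mirrored pairs of raked legs — a sawhorse. The beam's underside is at z = 672 (matching the legs' vertical rise in atan2(280, 672)) and the beam is 54 mm tall, so its top is at 672 + 54 = 726 mm. The raked legs top out at the beam's underside, so that is the highest point.


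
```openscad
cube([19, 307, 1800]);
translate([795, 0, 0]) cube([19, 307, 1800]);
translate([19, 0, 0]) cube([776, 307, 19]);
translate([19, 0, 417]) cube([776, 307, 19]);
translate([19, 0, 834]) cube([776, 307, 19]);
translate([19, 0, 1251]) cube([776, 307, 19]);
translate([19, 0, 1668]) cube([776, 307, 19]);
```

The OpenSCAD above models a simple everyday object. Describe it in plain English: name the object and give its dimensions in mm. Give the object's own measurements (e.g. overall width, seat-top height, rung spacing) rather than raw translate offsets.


An open bookshelf. Two side panels, each 19 mm thick, 307 mm deep and 1800 mm tall, stand 814 mm apart (outside-to-outside). Between them sit 5 shelves, each 19 mm thick and 307 mm deep, spanning the full gap between the sides. The bottom shelf rests on the floor (its underside at z = 0) and the clear gap between one shelf's top and the next shelf's underside is 398 mm.


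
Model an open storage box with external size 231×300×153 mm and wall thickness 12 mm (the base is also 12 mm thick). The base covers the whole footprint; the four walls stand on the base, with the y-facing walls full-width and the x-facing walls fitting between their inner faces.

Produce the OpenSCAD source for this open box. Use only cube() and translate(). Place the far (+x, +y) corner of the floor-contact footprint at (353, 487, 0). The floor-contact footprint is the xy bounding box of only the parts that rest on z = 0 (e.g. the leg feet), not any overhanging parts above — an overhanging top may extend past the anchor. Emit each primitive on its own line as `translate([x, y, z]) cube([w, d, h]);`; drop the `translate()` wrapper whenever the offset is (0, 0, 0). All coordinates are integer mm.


translate([122, 187, 0]) cube([231, 300, 12]);
translate([122, 187, 12]) cube([231, 12, 141]);
translate([122, 475, 12]) cube([231, 12, 141]);
translate([122, 199, 12]) cube([12, 276, 141]);
translate([341, 199, 12]) cube([12, 276, 141]);


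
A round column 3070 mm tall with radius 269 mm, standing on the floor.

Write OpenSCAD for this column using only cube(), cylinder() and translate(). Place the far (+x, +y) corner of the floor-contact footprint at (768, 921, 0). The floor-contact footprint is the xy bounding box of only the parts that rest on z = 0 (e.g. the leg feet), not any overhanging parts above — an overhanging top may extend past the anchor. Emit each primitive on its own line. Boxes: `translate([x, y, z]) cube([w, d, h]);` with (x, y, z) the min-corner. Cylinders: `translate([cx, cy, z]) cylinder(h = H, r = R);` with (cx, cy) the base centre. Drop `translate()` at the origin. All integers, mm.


translate([499, 652, 0]) cylinder(h = 3070, r = 269);


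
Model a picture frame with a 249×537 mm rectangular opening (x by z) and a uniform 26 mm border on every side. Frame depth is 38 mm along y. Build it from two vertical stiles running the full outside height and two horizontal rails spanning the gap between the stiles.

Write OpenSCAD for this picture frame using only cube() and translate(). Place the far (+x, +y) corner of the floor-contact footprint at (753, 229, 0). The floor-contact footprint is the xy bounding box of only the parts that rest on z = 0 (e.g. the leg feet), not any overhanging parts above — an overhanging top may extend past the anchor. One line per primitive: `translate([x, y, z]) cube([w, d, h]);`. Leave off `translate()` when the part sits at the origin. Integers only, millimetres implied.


translate([452, 191, 0]) cube([26, 38, 589]);
translate([727, 191, 0]) cube([26, 38, 589]);
translate([478, 191, 0]) cube([249, 38, 26]);
translate([478, 191, 563]) cube([249, 38, 26]);


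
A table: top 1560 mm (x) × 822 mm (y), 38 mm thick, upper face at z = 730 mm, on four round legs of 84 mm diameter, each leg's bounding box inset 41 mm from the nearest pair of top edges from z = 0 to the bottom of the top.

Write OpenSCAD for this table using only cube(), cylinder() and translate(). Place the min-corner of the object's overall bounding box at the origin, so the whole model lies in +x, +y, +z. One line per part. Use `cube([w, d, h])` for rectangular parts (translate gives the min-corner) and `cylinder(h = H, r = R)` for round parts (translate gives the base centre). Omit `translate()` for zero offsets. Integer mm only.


translate([0, 0, 692]) cube([1560, 822, 38]);
translate([83, 83, 0]) cylinder(h = 692, r = 42);
translate([1477, 83, 0]) cylinder(h = 692, r = 42);
translate([83, 739, 0]) cylinder(h = 692, r = 42);
translate([1477, 739, 0]) cylinder(h = 692, r = 42);


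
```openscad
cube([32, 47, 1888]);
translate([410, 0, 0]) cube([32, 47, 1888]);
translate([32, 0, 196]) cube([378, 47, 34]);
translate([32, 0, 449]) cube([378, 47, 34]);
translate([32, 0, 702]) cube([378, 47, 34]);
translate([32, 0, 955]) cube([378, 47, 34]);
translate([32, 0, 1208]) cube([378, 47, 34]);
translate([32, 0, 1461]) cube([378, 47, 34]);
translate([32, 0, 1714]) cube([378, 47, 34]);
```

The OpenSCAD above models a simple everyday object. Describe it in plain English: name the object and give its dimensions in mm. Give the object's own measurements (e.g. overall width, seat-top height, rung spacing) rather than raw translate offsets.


A straight ladder. Two 32×47 mm vertical rails, 1888 mm tall, stand 442 mm apart (outside-to-outside) with their front faces coplanar on the −y side. 7 rungs, each 47 mm deep and 34 mm tall, span between the inner faces of the rails, front faces flush with the rails. The lowest rung's underside is at z = 196 mm and rungs are spaced 253 mm apart (underside to underside).


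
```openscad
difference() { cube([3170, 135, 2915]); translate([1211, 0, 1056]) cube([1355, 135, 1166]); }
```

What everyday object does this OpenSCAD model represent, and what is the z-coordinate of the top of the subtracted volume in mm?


A wall with a window opening. The window head height is 2222 mm.

A wall with a rectangular opening subtracted — a window. Sill at z = 1056, opening 1166 mm tall, so the head is at 1056 + 1166 = 2222 mm.


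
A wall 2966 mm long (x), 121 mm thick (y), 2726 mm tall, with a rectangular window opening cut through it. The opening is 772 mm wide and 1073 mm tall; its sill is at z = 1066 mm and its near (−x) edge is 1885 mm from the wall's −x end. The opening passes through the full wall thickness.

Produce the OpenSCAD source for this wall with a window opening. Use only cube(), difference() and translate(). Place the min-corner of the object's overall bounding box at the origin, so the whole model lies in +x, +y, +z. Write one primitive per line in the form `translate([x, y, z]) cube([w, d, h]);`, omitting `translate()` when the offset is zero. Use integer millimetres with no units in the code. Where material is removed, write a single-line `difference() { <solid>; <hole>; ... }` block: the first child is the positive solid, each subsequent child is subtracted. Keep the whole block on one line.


difference() { cube([2966, 121, 2726]); translate([1885, 0, 1066]) cube([772, 121, 1073]); }


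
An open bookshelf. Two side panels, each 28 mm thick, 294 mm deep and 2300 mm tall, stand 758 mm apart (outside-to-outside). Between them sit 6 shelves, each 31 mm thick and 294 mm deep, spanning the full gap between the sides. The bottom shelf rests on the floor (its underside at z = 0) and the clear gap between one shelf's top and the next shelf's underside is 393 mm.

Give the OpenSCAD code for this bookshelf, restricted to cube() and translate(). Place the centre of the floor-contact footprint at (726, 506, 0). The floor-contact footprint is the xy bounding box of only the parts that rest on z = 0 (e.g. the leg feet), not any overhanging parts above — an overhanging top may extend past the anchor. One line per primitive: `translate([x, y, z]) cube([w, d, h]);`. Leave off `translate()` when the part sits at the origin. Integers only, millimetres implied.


translate([347, 359, 0]) cube([28, 294, 2300]);
translate([1077, 359, 0]) cube([28, 294, 2300]);
translate([375, 359, 0]) cube([702, 294, 31]);
translate([375, 359, 424]) cube([702, 294, 31]);
translate([375, 359, 848]) cube([702, 294, 31]);
translate([375, 359, 1272]) cube([702, 294, 31]);
translate([375, 359, 1696]) cube([702, 294, 31]);
translate([375, 359, 2120]) cube([702, 294, 31]);


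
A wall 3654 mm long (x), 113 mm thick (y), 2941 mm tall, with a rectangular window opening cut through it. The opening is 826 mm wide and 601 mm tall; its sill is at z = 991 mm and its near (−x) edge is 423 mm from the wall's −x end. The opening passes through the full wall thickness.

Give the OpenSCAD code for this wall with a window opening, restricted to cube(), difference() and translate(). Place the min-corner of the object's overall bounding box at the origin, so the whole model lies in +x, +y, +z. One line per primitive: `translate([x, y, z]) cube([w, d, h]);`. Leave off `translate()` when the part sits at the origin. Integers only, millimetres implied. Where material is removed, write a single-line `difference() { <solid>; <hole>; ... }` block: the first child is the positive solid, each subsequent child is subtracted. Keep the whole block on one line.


difference() { cube([3654, 113, 2941]); translate([423, 0, 991]) cube([826, 113, 601]); }


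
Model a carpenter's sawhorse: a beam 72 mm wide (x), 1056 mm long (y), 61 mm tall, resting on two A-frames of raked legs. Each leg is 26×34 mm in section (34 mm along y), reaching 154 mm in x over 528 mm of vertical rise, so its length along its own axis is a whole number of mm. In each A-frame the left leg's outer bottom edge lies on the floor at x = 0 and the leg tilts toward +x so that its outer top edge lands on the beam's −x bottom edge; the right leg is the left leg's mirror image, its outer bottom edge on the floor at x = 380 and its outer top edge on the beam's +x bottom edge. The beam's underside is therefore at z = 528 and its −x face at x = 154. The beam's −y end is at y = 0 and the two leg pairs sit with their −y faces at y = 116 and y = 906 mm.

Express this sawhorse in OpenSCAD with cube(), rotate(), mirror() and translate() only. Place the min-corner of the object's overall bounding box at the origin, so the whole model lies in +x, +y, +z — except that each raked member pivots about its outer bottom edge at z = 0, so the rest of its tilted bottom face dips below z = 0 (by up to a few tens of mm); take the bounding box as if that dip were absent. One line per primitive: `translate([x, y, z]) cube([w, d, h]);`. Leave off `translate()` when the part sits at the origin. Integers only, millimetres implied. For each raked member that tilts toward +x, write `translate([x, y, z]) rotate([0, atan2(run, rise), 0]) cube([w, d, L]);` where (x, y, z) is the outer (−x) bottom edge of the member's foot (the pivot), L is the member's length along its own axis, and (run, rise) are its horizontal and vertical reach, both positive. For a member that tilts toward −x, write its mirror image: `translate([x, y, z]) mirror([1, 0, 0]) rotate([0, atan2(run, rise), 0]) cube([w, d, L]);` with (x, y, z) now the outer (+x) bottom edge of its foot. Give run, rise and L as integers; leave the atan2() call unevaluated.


translate([154, 0, 528]) cube([72, 1056, 61]);
translate([0, 116, 0]) rotate([0, atan2(154, 528), 0]) cube([26, 34, 550]);
translate([380, 116, 0]) mirror([1, 0, 0]) rotate([0, atan2(154, 528), 0]) cube([26, 34, 550]);
translate([0, 906, 0]) rotate([0, atan2(154, 528), 0]) cube([26, 34, 550]);
translate([380, 906, 0]) mirror([1, 0, 0]) rotate([0, atan2(154, 528), 0]) cube([26, 34, 550]);


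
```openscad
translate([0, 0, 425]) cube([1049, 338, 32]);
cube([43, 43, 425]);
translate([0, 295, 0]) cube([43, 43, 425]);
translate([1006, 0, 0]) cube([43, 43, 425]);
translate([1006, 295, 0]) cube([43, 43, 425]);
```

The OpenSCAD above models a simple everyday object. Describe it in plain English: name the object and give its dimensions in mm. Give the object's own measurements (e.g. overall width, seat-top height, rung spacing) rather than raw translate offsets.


A long wooden bench with a 1049 mm (x) × 338 mm (y) seat, 32 mm thick, its top surface 457 mm above the floor. Four 43 mm square legs at the seat corners, flush with the edges, run from z = 0 to the seat underside.


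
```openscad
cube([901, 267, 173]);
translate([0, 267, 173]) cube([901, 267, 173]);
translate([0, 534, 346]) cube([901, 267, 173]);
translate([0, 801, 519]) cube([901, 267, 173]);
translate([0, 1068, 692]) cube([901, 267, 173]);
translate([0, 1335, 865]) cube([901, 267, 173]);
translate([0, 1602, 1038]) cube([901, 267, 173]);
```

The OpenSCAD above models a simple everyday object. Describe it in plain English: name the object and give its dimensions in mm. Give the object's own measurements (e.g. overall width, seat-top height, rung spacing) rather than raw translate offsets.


A straight staircase of 7 solid steps. Each step is 901 mm wide (x), 267 mm deep (y, the going) and 173 mm tall (the rise). The first step rests on the floor; each subsequent step sits one going further in +y and one rise higher in +z, directly behind and above the previous step with no overlap.


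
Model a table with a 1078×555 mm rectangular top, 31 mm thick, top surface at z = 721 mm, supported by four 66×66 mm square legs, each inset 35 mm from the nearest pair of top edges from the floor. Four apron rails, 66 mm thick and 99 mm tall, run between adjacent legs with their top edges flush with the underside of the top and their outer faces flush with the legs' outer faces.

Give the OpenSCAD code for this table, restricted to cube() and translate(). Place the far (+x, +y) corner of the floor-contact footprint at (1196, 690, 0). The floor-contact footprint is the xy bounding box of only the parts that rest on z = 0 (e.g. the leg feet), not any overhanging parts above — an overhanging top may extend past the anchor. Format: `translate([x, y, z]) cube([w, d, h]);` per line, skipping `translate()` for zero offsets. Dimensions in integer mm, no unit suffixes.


// leg_h = 721 - 31 = 690
// apron z = 690 - 99 = 591
translate([153, 170, 690]) cube([1078, 555, 31]);
translate([188, 205, 0]) cube([66, 66, 690]);
translate([1130, 205, 0]) cube([66, 66, 690]);
translate([188, 624, 0]) cube([66, 66, 690]);
translate([1130, 624, 0]) cube([66, 66, 690]);
translate([254, 205, 591]) cube([876, 66, 99]);
translate([254, 624, 591]) cube([876, 66, 99]);
translate([188, 271, 591]) cube([66, 353, 99]);
translate([1130, 271, 591]) cube([66, 353, 99]);


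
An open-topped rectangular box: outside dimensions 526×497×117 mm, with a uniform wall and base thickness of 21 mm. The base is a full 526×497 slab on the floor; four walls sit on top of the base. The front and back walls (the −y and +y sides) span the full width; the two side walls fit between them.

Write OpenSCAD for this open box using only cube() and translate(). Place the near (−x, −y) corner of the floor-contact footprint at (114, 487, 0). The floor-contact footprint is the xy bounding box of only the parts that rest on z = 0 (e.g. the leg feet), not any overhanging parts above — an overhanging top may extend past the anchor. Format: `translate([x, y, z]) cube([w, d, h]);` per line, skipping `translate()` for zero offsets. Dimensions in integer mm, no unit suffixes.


translate([114, 487, 0]) cube([526, 497, 21]);
translate([114, 487, 21]) cube([526, 21, 96]);
translate([114, 963, 21]) cube([526, 21, 96]);
translate([114, 508, 21]) cube([21, 455, 96]);
translate([619, 508, 21]) cube([21, 455, 96]);


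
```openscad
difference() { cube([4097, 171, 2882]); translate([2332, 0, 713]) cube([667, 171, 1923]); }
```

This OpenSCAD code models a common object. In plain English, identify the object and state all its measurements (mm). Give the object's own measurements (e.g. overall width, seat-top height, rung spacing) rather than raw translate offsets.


A wall 4097 mm long (x), 171 mm thick (y), 2882 mm tall, with a rectangular window opening cut through it. The opening is 667 mm wide and 1923 mm tall; its sill is at z = 713 mm and its near (−x) edge is 2332 mm from the wall's −x end. The opening passes through the full wall thickness.


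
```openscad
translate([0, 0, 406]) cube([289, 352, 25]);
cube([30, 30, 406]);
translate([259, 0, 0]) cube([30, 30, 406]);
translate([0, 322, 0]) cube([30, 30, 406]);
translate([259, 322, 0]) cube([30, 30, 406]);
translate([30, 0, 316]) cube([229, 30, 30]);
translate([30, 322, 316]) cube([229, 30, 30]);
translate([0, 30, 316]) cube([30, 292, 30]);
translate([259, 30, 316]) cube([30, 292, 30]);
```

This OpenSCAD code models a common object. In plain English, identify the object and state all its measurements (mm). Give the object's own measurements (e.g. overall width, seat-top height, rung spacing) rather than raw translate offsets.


A four-legged stool. The seat is a 289×352×25 mm slab whose top surface is at z = 431 mm; four square legs, each 30×30 mm in cross-section, run from the floor (z = 0) to the underside of the seat, each flush with a corner of the seat. Four stretchers, 30 mm wide and 30 mm tall, connect adjacent legs with their undersides at z = 316 mm, each running between the inner faces of the legs it joins and aligned with the legs' outer faces on the other axis.


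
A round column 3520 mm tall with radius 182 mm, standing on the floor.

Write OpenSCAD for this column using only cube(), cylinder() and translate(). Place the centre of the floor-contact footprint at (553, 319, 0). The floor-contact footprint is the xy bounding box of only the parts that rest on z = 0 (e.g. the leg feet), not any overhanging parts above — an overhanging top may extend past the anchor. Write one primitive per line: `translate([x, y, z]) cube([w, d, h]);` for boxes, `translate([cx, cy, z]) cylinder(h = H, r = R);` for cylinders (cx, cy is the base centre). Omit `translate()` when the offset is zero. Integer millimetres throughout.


translate([553, 319, 0]) cylinder(h = 3520, r = 182);


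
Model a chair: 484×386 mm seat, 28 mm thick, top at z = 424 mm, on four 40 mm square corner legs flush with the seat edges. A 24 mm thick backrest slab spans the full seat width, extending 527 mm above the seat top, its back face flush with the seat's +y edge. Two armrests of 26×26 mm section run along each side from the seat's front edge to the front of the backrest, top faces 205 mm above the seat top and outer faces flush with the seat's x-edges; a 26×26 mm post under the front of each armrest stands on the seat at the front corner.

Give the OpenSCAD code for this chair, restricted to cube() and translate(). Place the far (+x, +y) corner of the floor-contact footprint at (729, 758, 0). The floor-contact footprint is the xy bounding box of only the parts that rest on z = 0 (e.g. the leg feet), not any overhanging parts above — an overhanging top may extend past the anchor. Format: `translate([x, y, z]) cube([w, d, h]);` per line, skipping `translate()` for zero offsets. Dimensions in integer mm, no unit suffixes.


translate([245, 372, 396]) cube([484, 386, 28]);
translate([245, 372, 0]) cube([40, 40, 396]);
translate([689, 372, 0]) cube([40, 40, 396]);
translate([245, 718, 0]) cube([40, 40, 396]);
translate([689, 718, 0]) cube([40, 40, 396]);
translate([245, 734, 424]) cube([484, 24, 527]);
translate([245, 372, 603]) cube([26, 362, 26]);
translate([703, 372, 603]) cube([26, 362, 26]);
translate([245, 372, 424]) cube([26, 26, 179]);
translate([703, 372, 424]) cube([26, 26, 179]);


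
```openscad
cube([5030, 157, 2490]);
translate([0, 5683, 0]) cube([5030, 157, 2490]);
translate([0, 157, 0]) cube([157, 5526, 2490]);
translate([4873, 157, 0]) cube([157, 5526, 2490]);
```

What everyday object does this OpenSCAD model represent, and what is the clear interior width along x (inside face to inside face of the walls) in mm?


A house (or room) frame. The interior width is 4716 mm.

Four 2490 mm walls enclosing a rectangle with no floor or roof — a room or house frame. Outside width is 5030 mm and wall thickness is 157 mm, so the interior width is 5030 − 2 × 157 = 4716 mm.


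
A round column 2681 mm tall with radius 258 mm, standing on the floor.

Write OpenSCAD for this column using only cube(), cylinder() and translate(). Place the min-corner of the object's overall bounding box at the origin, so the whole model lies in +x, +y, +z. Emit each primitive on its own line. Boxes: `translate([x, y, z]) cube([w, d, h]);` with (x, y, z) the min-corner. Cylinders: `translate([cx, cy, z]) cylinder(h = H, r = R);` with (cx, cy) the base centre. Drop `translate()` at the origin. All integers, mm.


translate([258, 258, 0]) cylinder(h = 2681, r = 258);


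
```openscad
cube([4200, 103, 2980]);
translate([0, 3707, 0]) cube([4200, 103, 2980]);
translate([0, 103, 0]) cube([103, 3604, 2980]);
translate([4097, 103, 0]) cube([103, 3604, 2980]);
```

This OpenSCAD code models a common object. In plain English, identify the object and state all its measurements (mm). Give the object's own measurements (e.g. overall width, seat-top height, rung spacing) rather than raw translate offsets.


The wall frame of a small rectangular building: four walls, each 2980 mm tall and 103 mm thick, enclosing a footprint 4200 mm (x) by 3810 mm (y) outside-to-outside, with no floor or roof. The front and back walls (the −y and +y sides) span the full width; the two side walls fit between them.


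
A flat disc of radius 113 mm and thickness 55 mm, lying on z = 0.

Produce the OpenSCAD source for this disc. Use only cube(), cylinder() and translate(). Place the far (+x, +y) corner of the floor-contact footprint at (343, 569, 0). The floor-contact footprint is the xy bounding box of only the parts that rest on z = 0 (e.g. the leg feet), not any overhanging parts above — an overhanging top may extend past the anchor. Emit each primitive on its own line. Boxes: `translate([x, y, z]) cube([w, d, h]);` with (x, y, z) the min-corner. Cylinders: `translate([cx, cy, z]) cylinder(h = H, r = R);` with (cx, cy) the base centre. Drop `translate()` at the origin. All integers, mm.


translate([230, 456, 0]) cylinder(h = 55, r = 113);


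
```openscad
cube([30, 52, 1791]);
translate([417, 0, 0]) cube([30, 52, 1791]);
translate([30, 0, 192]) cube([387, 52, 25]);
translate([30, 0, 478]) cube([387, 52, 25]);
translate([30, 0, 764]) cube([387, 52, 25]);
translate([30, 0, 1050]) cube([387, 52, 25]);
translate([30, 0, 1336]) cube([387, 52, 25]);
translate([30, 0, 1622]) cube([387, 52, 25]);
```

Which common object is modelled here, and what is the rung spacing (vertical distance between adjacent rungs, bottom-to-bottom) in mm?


A ladder. The rung spacing is 286 mm.

Two tall 30×52 posts with 6 short bars between them — a ladder. Adjacent rungs sit at z = 192 and z = 478, so the spacing is 478 − 192 = 286 mm.


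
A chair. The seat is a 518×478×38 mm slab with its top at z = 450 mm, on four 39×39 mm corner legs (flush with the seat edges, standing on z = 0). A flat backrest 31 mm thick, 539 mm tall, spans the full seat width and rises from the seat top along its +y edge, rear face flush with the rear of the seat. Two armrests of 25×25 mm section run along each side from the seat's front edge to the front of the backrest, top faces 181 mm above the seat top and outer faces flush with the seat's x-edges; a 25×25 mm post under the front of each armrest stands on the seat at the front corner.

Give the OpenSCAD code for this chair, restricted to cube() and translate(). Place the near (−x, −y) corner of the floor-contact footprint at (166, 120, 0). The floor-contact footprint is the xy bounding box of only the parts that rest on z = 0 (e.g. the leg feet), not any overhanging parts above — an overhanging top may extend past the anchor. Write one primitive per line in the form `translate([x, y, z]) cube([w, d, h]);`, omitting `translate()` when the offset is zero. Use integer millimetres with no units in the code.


// leg_h = 450 - 38 = 412
// arm post h = 181 - 25 = 156
translate([166, 120, 412]) cube([518, 478, 38]);
translate([166, 120, 0]) cube([39, 39, 412]);
translate([645, 120, 0]) cube([39, 39, 412]);
translate([166, 559, 0]) cube([39, 39, 412]);
translate([645, 559, 0]) cube([39, 39, 412]);
translate([166, 567, 450]) cube([518, 31, 539]);
translate([166, 120, 606]) cube([25, 447, 25]);
translate([659, 120, 606]) cube([25, 447, 25]);
translate([166, 120, 450]) cube([25, 25, 156]);
translate([659, 120, 450]) cube([25, 25, 156]);
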